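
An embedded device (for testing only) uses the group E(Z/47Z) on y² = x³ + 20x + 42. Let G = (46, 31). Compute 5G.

(8, 44)

Double-and-add on 5 = (101)₂. Start with G = (46, 31) for the leading 1-bit.
double: tangent at (46, 31): λ = (3·46² + 20)/(2·31) ≡ 23/15. 15⁻¹ ≡ 22 (mod 47), so λ ≡ 23·22 ≡ 36.
  x = λ² - 46 - 46 = 1296 - 92 ≡ 29; y = λ·(46 - 29) - 31 ≡ 17. → (29, 17)
double: tangent at (29, 17): λ = (3·29² + 20)/(2·17) ≡ 5/34. 34⁻¹ ≡ 18 (mod 47), so λ ≡ 5·18 ≡ 43.
  x = λ² - 29 - 29 = 1849 - 58 ≡ 5; y = λ·(29 - 5) - 17 ≡ 28. → (5, 28)
add G: (5, 28) + (46, 31). λ = (31 - 28)/(46 - 5) ≡ 3/41 mod 47. 41⁻¹ ≡ 39 (mod 47), so λ ≡ 23.
  x = λ² - 5 - 46 = 529 - 51 ≡ 8; y = λ·(5 - 8) - 28 ≡ 44. → (8, 44)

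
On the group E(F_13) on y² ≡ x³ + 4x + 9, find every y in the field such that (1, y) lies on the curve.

x³ + 4x + 9 = 14 ≡ 1 (mod 13).
Square roots of 1 mod 13: 1 and 12 (since 1² = 1 ≡ 1).

1, 12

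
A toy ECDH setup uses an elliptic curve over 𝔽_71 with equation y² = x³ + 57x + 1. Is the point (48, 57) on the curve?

no

y² = 57² ≡ 54; x³ + 57x + 1 = 113329 ≡ 13 (mod 71). 54 ≠ 13.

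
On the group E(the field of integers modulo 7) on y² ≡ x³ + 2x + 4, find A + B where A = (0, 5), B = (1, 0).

(3, 3)

(0, 5) + (1, 0). λ = (0 - 5)/(1 - 0) ≡ 2/1 mod 7. 1⁻¹ ≡ 1 (mod 7) since 1·1 = 1 ≡ 1, so λ ≡ 2.
  x = λ² - 0 - 1 = 4 - 1 ≡ 3; y = λ·(0 - 3) - 5 ≡ 3. → (3, 3)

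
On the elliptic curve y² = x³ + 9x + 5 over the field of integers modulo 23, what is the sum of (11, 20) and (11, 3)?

O

The two points share x = 11 and their y-coordinates satisfy 20 + 3 ≡ 0 (mod 23), so they are inverses. Their sum is O.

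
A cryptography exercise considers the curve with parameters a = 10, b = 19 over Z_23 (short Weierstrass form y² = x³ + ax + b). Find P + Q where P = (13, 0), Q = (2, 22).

(13, 0) + (2, 22). λ = (22 - 0)/(2 - 13) ≡ 22/12 mod 23. 12⁻¹ ≡ 2 (mod 23), so λ ≡ 21.
  x = λ² - 13 - 2 = 441 - 15 ≡ 12; y = λ·(13 - 12) - 0 ≡ 21. → (12, 21)

(12, 21)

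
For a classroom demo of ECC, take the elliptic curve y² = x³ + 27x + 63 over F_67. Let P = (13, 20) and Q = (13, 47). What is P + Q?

O

The two points share x = 13 and their y-coordinates satisfy 20 + 47 ≡ 0 (mod 67), so they are inverses. Their sum is ∞.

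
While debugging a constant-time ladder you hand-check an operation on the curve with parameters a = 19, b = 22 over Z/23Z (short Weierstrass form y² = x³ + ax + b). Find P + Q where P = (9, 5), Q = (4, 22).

(9, 5) + (4, 22). λ = (22 - 5)/(4 - 9) ≡ 17/18 mod 23. 18⁻¹ ≡ 9 (mod 23), so λ ≡ 15.
  x = λ² - 9 - 4 = 225 - 13 ≡ 5; y = λ·(9 - 5) - 5 ≡ 9. → (5, 9)

(5, 9)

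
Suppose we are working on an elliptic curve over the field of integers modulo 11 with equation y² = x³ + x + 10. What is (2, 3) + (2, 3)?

(1, 1)

tangent at (2, 3): λ = (3·2² + 1)/(2·3) ≡ 2/6. 6⁻¹ ≡ 2 (mod 11), so λ ≡ 2·2 ≡ 4.
  x = λ² - 2 - 2 = 16 - 4 ≡ 1; y = λ·(2 - 1) - 3 ≡ 1. → (1, 1)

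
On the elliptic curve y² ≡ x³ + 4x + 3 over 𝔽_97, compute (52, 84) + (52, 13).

The two points share x = 52 and their y-coordinates satisfy 84 + 13 ≡ 0 (mod 97), so they are inverses. Their sum is ∞.

O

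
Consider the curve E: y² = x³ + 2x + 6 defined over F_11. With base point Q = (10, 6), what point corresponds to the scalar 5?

Double-and-add on 5 = (101)₂. Start with Q = (10, 6) for the leading 1-bit.
double: tangent at (10, 6): λ = (3·10² + 2)/(2·6) ≡ 5/1. 1⁻¹ ≡ 1 (mod 11) since 1·1 = 1 ≡ 1, so λ ≡ 5·1 ≡ 5.
  x = λ² - 10 - 10 = 25 - 20 ≡ 5; y = λ·(10 - 5) - 6 ≡ 8. → (5, 8)
double: tangent at (5, 8): λ = (3·5² + 2)/(2·8) ≡ 0/5. 5⁻¹ ≡ 9 (mod 11) since 5·9 = 45 ≡ 1, so λ ≡ 0·9 ≡ 0.
  x = λ² - 5 - 5 = 0 - 10 ≡ 1; y = λ·(5 - 1) - 8 ≡ 3. → (1, 3)
add Q: (1, 3) + (10, 6). λ = (6 - 3)/(10 - 1) ≡ 3/9 mod 11. 9⁻¹ ≡ 5 (mod 11), so λ ≡ 4.
  x = λ² - 1 - 10 = 16 - 11 ≡ 5; y = λ·(1 - 5) - 3 ≡ 3. → (5, 3)

(5, 3)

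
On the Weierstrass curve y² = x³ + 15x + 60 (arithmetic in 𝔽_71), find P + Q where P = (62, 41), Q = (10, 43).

(62, 41) + (10, 43). λ = (43 - 41)/(10 - 62) ≡ 2/19 mod 71. 19⁻¹ ≡ 15 (mod 71), so λ ≡ 30.
  x = λ² - 62 - 10 = 900 - 72 ≡ 47; y = λ·(62 - 47) - 41 ≡ 54. → (47, 54)

(47, 54)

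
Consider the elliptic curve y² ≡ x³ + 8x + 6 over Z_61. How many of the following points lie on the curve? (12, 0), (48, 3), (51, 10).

1

(12, 0): 0² ≡ 0, rhs ≡ 0 → on.
(48, 3): 3² ≡ 9, rhs ≡ 23 → off.
(51, 10): 10² ≡ 39, rhs ≡ 24 → off.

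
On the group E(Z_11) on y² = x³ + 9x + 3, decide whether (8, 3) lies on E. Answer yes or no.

no

y² = 3² ≡ 9; x³ + 9x + 3 = 587 ≡ 4 (mod 11). 9 ≠ 4.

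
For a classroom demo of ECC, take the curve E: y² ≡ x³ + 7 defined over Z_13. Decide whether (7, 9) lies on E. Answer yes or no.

y² = 9² ≡ 3; x³ + 0x + 7 = 350 ≡ 12 (mod 13). 3 ≠ 12.

no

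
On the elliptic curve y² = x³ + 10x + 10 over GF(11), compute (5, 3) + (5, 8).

The two points share x = 5 and their y-coordinates satisfy 3 + 8 ≡ 0 (mod 11), so they are inverses. Their sum is ∞.

O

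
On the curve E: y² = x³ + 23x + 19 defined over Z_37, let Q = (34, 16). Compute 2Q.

(32, 1)

tangent at (34, 16): λ = (3·34² + 23)/(2·16) ≡ 13/32. 32⁻¹ ≡ 22 (mod 37) since 32·22 = 704 ≡ 1, so λ ≡ 13·22 ≡ 27.
  x = λ² - 34 - 34 = 729 - 68 ≡ 32; y = λ·(34 - 32) - 16 ≡ 1. → (32, 1)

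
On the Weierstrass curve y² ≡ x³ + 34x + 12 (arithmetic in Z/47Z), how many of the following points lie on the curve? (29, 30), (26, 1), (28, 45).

(29, 30): 30² ≡ 7, rhs ≡ 7 → on.
(26, 1): 1² ≡ 1, rhs ≡ 1 → on.
(28, 45): 45² ≡ 4, rhs ≡ 27 → off.

2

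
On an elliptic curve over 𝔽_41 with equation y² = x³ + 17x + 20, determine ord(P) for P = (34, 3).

5

2P: tangent at (34, 3): λ = (3·34² + 17)/(2·3) ≡ 0/6. 6⁻¹ ≡ 7 (mod 41) since 6·7 = 42 ≡ 1, so λ ≡ 0·7 ≡ 0.
  x = λ² - 34 - 34 = 0 - 68 ≡ 14; y = λ·(34 - 14) - 3 ≡ 38. → (14, 38)
3P: (14, 38) + (34, 3). λ = (3 - 38)/(34 - 14) ≡ 6/20 mod 41. 20⁻¹ ≡ 39 (mod 41), so λ ≡ 29.
  x = λ² - 14 - 34 = 841 - 48 ≡ 14; y = λ·(14 - 14) - 38 ≡ 3. → (14, 3)
4P: (14, 3) + (34, 3). λ = (3 - 3)/(34 - 14) ≡ 0/20 mod 41. 20⁻¹ ≡ 39 (mod 41), so λ ≡ 0.
  x = λ² - 14 - 34 = 0 - 48 ≡ 34; y = λ·(14 - 34) - 3 ≡ 38. → (34, 38)
5P: (34, 38) + (34, 3): same x and y₁ ≡ -y₂, so the sum is ∞.
5P = ∞, so the order is 5.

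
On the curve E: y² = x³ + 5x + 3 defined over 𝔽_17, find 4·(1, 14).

(4, 11)

Write Q = (1, 14).
Double-and-add on 4 = (100)₂. Start with Q = (1, 14) for the leading 1-bit.
double: tangent at (1, 14): λ = (3·1² + 5)/(2·14) ≡ 8/11. 11⁻¹ ≡ 14 (mod 17), so λ ≡ 8·14 ≡ 10.
  x = λ² - 1 - 1 = 100 - 2 ≡ 13; y = λ·(1 - 13) - 14 ≡ 2. → (13, 2)
double: tangent at (13, 2): λ = (3·13² + 5)/(2·2) ≡ 2/4. 4⁻¹ ≡ 13 (mod 17), so λ ≡ 2·13 ≡ 9.
  x = λ² - 13 - 13 = 81 - 26 ≡ 4; y = λ·(13 - 4) - 2 ≡ 11. → (4, 11)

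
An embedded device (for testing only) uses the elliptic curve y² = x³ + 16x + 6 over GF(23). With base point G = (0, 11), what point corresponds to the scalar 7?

Double-and-add on 7 = (111)₂. Start with G = (0, 11) for the leading 1-bit.
double: tangent at (0, 11): λ = (3·0² + 16)/(2·11) ≡ 16/22. 22⁻¹ ≡ 22 (mod 23) since 22·22 = 484 ≡ 1, so λ ≡ 16·22 ≡ 7.
  x = λ² - 0 - 0 = 49 - 0 ≡ 3; y = λ·(0 - 3) - 11 ≡ 14. → (3, 14)
add G: (3, 14) + (0, 11). λ = (11 - 14)/(0 - 3) ≡ 20/20 mod 23. 20⁻¹ ≡ 15 (mod 23), so λ ≡ 1.
  x = λ² - 3 - 0 = 1 - 3 ≡ 21; y = λ·(3 - 21) - 14 ≡ 14. → (21, 14)
double: tangent at (21, 14): λ = (3·21² + 16)/(2·14) ≡ 5/5. 5⁻¹ ≡ 14 (mod 23), so λ ≡ 5·14 ≡ 1.
  x = λ² - 21 - 21 = 1 - 42 ≡ 5; y = λ·(21 - 5) - 14 ≡ 2. → (5, 2)
add G: (5, 2) + (0, 11). λ = (11 - 2)/(0 - 5) ≡ 9/18 mod 23. 18⁻¹ ≡ 9 (mod 23) since 18·9 = 162 ≡ 1, so λ ≡ 12.
  x = λ² - 5 - 0 = 144 - 5 ≡ 1; y = λ·(5 - 1) - 2 ≡ 0. → (1, 0)

(1, 0)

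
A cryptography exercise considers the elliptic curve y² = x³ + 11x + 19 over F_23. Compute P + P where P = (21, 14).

tangent at (21, 14): λ = (3·21² + 11)/(2·14) ≡ 0/5. 5⁻¹ ≡ 14 (mod 23), so λ ≡ 0·14 ≡ 0.
  x = λ² - 21 - 21 = 0 - 42 ≡ 4; y = λ·(21 - 4) - 14 ≡ 9. → (4, 9)

(4, 9)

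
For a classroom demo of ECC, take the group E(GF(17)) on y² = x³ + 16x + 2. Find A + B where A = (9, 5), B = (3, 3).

(7, 7)

(9, 5) + (3, 3). λ = (3 - 5)/(3 - 9) ≡ 15/11 mod 17. 11⁻¹ ≡ 14 (mod 17) since 11·14 = 154 ≡ 1, so λ ≡ 6.
  x = λ² - 9 - 3 = 36 - 12 ≡ 7; y = λ·(9 - 7) - 5 ≡ 7. → (7, 7)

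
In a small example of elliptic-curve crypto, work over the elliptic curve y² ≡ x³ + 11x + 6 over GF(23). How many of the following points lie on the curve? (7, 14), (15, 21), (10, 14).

3

(7, 14): 14² ≡ 12, rhs ≡ 12 → on.
(15, 21): 21² ≡ 4, rhs ≡ 4 → on.
(10, 14): 14² ≡ 12, rhs ≡ 12 → on.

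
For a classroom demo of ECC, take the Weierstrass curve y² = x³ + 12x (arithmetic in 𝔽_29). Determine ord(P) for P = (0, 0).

2P: (0, 0) + (0, 0): same x and y₁ ≡ -y₂, so the sum is O.
2P = O, so the order is 2.

2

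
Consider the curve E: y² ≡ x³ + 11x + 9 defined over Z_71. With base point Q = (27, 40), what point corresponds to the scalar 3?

(68, 34)

Repeated addition: build up to 3Q.
2Q: tangent at (27, 40): λ = (3·27² + 11)/(2·40) ≡ 68/9. 9⁻¹ ≡ 8 (mod 71) since 9·8 = 72 ≡ 1, so λ ≡ 68·8 ≡ 47.
  x = λ² - 27 - 27 = 2209 - 54 ≡ 25; y = λ·(27 - 25) - 40 ≡ 54. → (25, 54)
3Q: (25, 54) + (27, 40). λ = (40 - 54)/(27 - 25) ≡ 57/2 mod 71. 2⁻¹ ≡ 36 (mod 71) since 2·36 = 72 ≡ 1, so λ ≡ 64.
  x = λ² - 25 - 27 = 4096 - 52 ≡ 68; y = λ·(25 - 68) - 54 ≡ 34. → (68, 34)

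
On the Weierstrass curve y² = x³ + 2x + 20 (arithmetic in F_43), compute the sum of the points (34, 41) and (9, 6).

(14, 30)

(34, 41) + (9, 6). λ = (6 - 41)/(9 - 34) ≡ 8/18 mod 43. 18⁻¹ ≡ 12 (mod 43), so λ ≡ 10.
  x = λ² - 34 - 9 = 100 - 43 ≡ 14; y = λ·(34 - 14) - 41 ≡ 30. → (14, 30)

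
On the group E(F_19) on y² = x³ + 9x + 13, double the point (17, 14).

tangent at (17, 14): λ = (3·17² + 9)/(2·14) ≡ 2/9. 9⁻¹ ≡ 17 (mod 19) since 9·17 = 153 ≡ 1, so λ ≡ 2·17 ≡ 15.
  x = λ² - 17 - 17 = 225 - 34 ≡ 1; y = λ·(17 - 1) - 14 ≡ 17. → (1, 17)

(1, 17)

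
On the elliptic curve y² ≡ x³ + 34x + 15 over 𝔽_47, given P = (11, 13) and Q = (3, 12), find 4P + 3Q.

First 4P:
Double-and-add on 4 = (100)₂. Start with P = (11, 13) for the leading 1-bit.
double: tangent at (11, 13): λ = (3·11² + 34)/(2·13) ≡ 21/26. 26⁻¹ ≡ 38 (mod 47), so λ ≡ 21·38 ≡ 46.
  x = λ² - 11 - 11 = 2116 - 22 ≡ 26; y = λ·(11 - 26) - 13 ≡ 2. → (26, 2)
double: tangent at (26, 2): λ = (3·26² + 34)/(2·2) ≡ 41/4. 4⁻¹ ≡ 12 (mod 47) since 4·12 = 48 ≡ 1, so λ ≡ 41·12 ≡ 22.
  x = λ² - 26 - 26 = 484 - 52 ≡ 9; y = λ·(26 - 9) - 2 ≡ 43. → (9, 43)
4P = (9, 43).
Next 3Q:
Repeated addition: build up to 3Q.
2Q: tangent at (3, 12): λ = (3·3² + 34)/(2·12) ≡ 14/24. 24⁻¹ ≡ 2 (mod 47), so λ ≡ 14·2 ≡ 28.
  x = λ² - 3 - 3 = 784 - 6 ≡ 26; y = λ·(3 - 26) - 12 ≡ 2. → (26, 2)
3Q: (26, 2) + (3, 12). λ = (12 - 2)/(3 - 26) ≡ 10/24 mod 47. 24⁻¹ ≡ 2 (mod 47), so λ ≡ 20.
  x = λ² - 26 - 3 = 400 - 29 ≡ 42; y = λ·(26 - 42) - 2 ≡ 7. → (42, 7)
3Q = (42, 7).
Finally 4P + 3Q:
(9, 43) + (42, 7). λ = (7 - 43)/(42 - 9) ≡ 11/33 mod 47. 33⁻¹ ≡ 10 (mod 47) since 33·10 = 330 ≡ 1, so λ ≡ 16.
  x = λ² - 9 - 42 = 256 - 51 ≡ 17; y = λ·(9 - 17) - 43 ≡ 17. → (17, 17)

(17, 17)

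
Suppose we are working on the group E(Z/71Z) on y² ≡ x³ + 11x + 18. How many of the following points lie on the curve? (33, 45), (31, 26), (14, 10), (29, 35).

2

(33, 45): 45² ≡ 37, rhs ≡ 37 → on.
(31, 26): 26² ≡ 37, rhs ≡ 46 → off.
(14, 10): 10² ≡ 29, rhs ≡ 5 → off.
(29, 35): 35² ≡ 18, rhs ≡ 18 → on.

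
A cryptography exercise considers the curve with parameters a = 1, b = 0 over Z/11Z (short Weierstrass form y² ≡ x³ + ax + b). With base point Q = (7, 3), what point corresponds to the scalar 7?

Double-and-add on 7 = (111)₂. Start with Q = (7, 3) for the leading 1-bit.
double: tangent at (7, 3): λ = (3·7² + 1)/(2·3) ≡ 5/6. 6⁻¹ ≡ 2 (mod 11), so λ ≡ 5·2 ≡ 10.
  x = λ² - 7 - 7 = 100 - 14 ≡ 9; y = λ·(7 - 9) - 3 ≡ 10. → (9, 10)
add Q: (9, 10) + (7, 3). λ = (3 - 10)/(7 - 9) ≡ 4/9 mod 11. 9⁻¹ ≡ 5 (mod 11), so λ ≡ 9.
  x = λ² - 9 - 7 = 81 - 16 ≡ 10; y = λ·(9 - 10) - 10 ≡ 3. → (10, 3)
double: tangent at (10, 3): λ = (3·10² + 1)/(2·3) ≡ 4/6. 6⁻¹ ≡ 2 (mod 11) since 6·2 = 12 ≡ 1, so λ ≡ 4·2 ≡ 8.
  x = λ² - 10 - 10 = 64 - 20 ≡ 0; y = λ·(10 - 0) - 3 ≡ 0. → (0, 0)
add Q: (0, 0) + (7, 3). λ = (3 - 0)/(7 - 0) ≡ 3/7 mod 11. 7⁻¹ ≡ 8 (mod 11), so λ ≡ 2.
  x = λ² - 0 - 7 = 4 - 7 ≡ 8; y = λ·(0 - 8) - 0 ≡ 6. → (8, 6)

(8, 6)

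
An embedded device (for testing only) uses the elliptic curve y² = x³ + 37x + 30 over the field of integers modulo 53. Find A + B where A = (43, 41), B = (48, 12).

(43, 41) + (48, 12). λ = (12 - 41)/(48 - 43) ≡ 24/5 mod 53. 5⁻¹ ≡ 32 (mod 53) since 5·32 = 160 ≡ 1, so λ ≡ 26.
  x = λ² - 43 - 48 = 676 - 91 ≡ 2; y = λ·(43 - 2) - 41 ≡ 18. → (2, 18)

(2, 18)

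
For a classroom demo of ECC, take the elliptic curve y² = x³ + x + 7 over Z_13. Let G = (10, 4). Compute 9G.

Double-and-add on 9 = (1001)₂. Start with G = (10, 4) for the leading 1-bit.
double: tangent at (10, 4): λ = (3·10² + 1)/(2·4) ≡ 2/8. 8⁻¹ ≡ 5 (mod 13), so λ ≡ 2·5 ≡ 10.
  x = λ² - 10 - 10 = 100 - 20 ≡ 2; y = λ·(10 - 2) - 4 ≡ 11. → (2, 11)
double: tangent at (2, 11): λ = (3·2² + 1)/(2·11) ≡ 0/9. 9⁻¹ ≡ 3 (mod 13), so λ ≡ 0·3 ≡ 0.
  x = λ² - 2 - 2 = 0 - 4 ≡ 9; y = λ·(2 - 9) - 11 ≡ 2. → (9, 2)
double: tangent at (9, 2): λ = (3·9² + 1)/(2·2) ≡ 10/4. 4⁻¹ ≡ 10 (mod 13) since 4·10 = 40 ≡ 1, so λ ≡ 10·10 ≡ 9.
  x = λ² - 9 - 9 = 81 - 18 ≡ 11; y = λ·(9 - 11) - 2 ≡ 6. → (11, 6)
add G: (11, 6) + (10, 4). λ = (4 - 6)/(10 - 11) ≡ 11/12 mod 13. 12⁻¹ ≡ 12 (mod 13), so λ ≡ 2.
  x = λ² - 11 - 10 = 4 - 21 ≡ 9; y = λ·(11 - 9) - 6 ≡ 11. → (9, 11)

(9, 11)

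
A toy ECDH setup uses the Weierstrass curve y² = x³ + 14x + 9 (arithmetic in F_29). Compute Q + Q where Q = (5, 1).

tangent at (5, 1): λ = (3·5² + 14)/(2·1) ≡ 2/2. 2⁻¹ ≡ 15 (mod 29), so λ ≡ 2·15 ≡ 1.
  x = λ² - 5 - 5 = 1 - 10 ≡ 20; y = λ·(5 - 20) - 1 ≡ 13. → (20, 13)

(20, 13)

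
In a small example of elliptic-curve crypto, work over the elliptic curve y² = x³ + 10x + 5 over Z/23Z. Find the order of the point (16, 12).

9

2P: tangent at (16, 12): λ = (3·16² + 10)/(2·12) ≡ 19/1. 1⁻¹ ≡ 1 (mod 23), so λ ≡ 19·1 ≡ 19.
  x = λ² - 16 - 16 = 361 - 32 ≡ 7; y = λ·(16 - 7) - 12 ≡ 21. → (7, 21)
3P: (7, 21) + (16, 12). λ = (12 - 21)/(16 - 7) ≡ 14/9 mod 23. 9⁻¹ ≡ 18 (mod 23) since 9·18 = 162 ≡ 1, so λ ≡ 22.
  x = λ² - 7 - 16 = 484 - 23 ≡ 1; y = λ·(7 - 1) - 21 ≡ 19. → (1, 19)
4P: (1, 19) + (16, 12). λ = (12 - 19)/(16 - 1) ≡ 16/15 mod 23. 15⁻¹ ≡ 20 (mod 23), so λ ≡ 21.
  x = λ² - 1 - 16 = 441 - 17 ≡ 10; y = λ·(1 - 10) - 19 ≡ 22. → (10, 22)
5P: (10, 22) + (16, 12). λ = (12 - 22)/(16 - 10) ≡ 13/6 mod 23. 6⁻¹ ≡ 4 (mod 23), so λ ≡ 6.
  x = λ² - 10 - 16 = 36 - 26 ≡ 10; y = λ·(10 - 10) - 22 ≡ 1. → (10, 1)
6P: (10, 1) + (16, 12). λ = (12 - 1)/(16 - 10) ≡ 11/6 mod 23. 6⁻¹ ≡ 4 (mod 23), so λ ≡ 21.
  x = λ² - 10 - 16 = 441 - 26 ≡ 1; y = λ·(10 - 1) - 1 ≡ 4. → (1, 4)
7P: (1, 4) + (16, 12). λ = (12 - 4)/(16 - 1) ≡ 8/15 mod 23. 15⁻¹ ≡ 20 (mod 23), so λ ≡ 22.
  x = λ² - 1 - 16 = 484 - 17 ≡ 7; y = λ·(1 - 7) - 4 ≡ 2. → (7, 2)
8P: (7, 2) + (16, 12). λ = (12 - 2)/(16 - 7) ≡ 10/9 mod 23. 9⁻¹ ≡ 18 (mod 23) since 9·18 = 162 ≡ 1, so λ ≡ 19.
  x = λ² - 7 - 16 = 361 - 23 ≡ 16; y = λ·(7 - 16) - 2 ≡ 11. → (16, 11)
9P: (16, 11) + (16, 12): same x and y₁ ≡ -y₂, so the sum is O.
9P = O, so the order is 9.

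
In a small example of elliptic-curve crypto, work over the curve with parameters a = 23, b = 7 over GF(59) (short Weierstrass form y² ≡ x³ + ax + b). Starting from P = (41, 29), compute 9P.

Repeated addition: build up to 9P.
2P: tangent at (41, 29): λ = (3·41² + 23)/(2·29) ≡ 51/58. 58⁻¹ ≡ 58 (mod 59) since 58·58 = 3364 ≡ 1, so λ ≡ 51·58 ≡ 8.
  x = λ² - 41 - 41 = 64 - 82 ≡ 41; y = λ·(41 - 41) - 29 ≡ 30. → (41, 30)
3P: (41, 30) + (41, 29): same x and y₁ ≡ -y₂, so the sum is O.
4P: O + (41, 29) = (41, 29) (identity).
5P: tangent at (41, 29): λ = (3·41² + 23)/(2·29) ≡ 51/58. 58⁻¹ ≡ 58 (mod 59), so λ ≡ 51·58 ≡ 8.
  x = λ² - 41 - 41 = 64 - 82 ≡ 41; y = λ·(41 - 41) - 29 ≡ 30. → (41, 30)
6P: (41, 30) + (41, 29): same x and y₁ ≡ -y₂, so the sum is O.
7P: O + (41, 29) = (41, 29) (identity).
8P: tangent at (41, 29): λ = (3·41² + 23)/(2·29) ≡ 51/58. 58⁻¹ ≡ 58 (mod 59) since 58·58 = 3364 ≡ 1, so λ ≡ 51·58 ≡ 8.
  x = λ² - 41 - 41 = 64 - 82 ≡ 41; y = λ·(41 - 41) - 29 ≡ 30. → (41, 30)
9P: (41, 30) + (41, 29): same x and y₁ ≡ -y₂, so the sum is O.

O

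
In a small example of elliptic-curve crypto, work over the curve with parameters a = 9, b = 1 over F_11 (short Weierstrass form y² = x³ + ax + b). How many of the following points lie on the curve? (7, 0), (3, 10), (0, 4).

(7, 0): 0² ≡ 0, rhs ≡ 0 → on.
(3, 10): 10² ≡ 1, rhs ≡ 0 → off.
(0, 4): 4² ≡ 5, rhs ≡ 1 → off.

1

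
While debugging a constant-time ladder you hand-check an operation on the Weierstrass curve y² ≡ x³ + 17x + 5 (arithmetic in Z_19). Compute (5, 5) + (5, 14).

The two points share x = 5 and their y-coordinates satisfy 5 + 14 ≡ 0 (mod 19), so they are inverses. Their sum is ∞.

O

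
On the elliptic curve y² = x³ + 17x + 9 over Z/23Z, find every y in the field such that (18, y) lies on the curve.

11, 12

x³ + 17x + 9 = 6147 ≡ 6 (mod 23).
Square roots of 6 mod 23: 11 and 12 (since 11² = 121 ≡ 6).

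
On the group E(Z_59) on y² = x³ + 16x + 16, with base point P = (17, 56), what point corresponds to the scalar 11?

Double-and-add on 11 = (1011)₂. Start with P = (17, 56) for the leading 1-bit.
double: tangent at (17, 56): λ = (3·17² + 16)/(2·56) ≡ 57/53. 53⁻¹ ≡ 49 (mod 59), so λ ≡ 57·49 ≡ 20.
  x = λ² - 17 - 17 = 400 - 34 ≡ 12; y = λ·(17 - 12) - 56 ≡ 44. → (12, 44)
double: tangent at (12, 44): λ = (3·12² + 16)/(2·44) ≡ 35/29. 29⁻¹ ≡ 57 (mod 59), so λ ≡ 35·57 ≡ 48.
  x = λ² - 12 - 12 = 2304 - 24 ≡ 38; y = λ·(12 - 38) - 44 ≡ 6. → (38, 6)
add P: (38, 6) + (17, 56). λ = (56 - 6)/(17 - 38) ≡ 50/38 mod 59. 38⁻¹ ≡ 14 (mod 59), so λ ≡ 51.
  x = λ² - 38 - 17 = 2601 - 55 ≡ 9; y = λ·(38 - 9) - 6 ≡ 57. → (9, 57)
double: tangent at (9, 57): λ = (3·9² + 16)/(2·57) ≡ 23/55. 55⁻¹ ≡ 44 (mod 59), so λ ≡ 23·44 ≡ 9.
  x = λ² - 9 - 9 = 81 - 18 ≡ 4; y = λ·(9 - 4) - 57 ≡ 47. → (4, 47)
add P: (4, 47) + (17, 56). λ = (56 - 47)/(17 - 4) ≡ 9/13 mod 59. 13⁻¹ ≡ 50 (mod 59) since 13·50 = 650 ≡ 1, so λ ≡ 37.
  x = λ² - 4 - 17 = 1369 - 21 ≡ 50; y = λ·(4 - 50) - 47 ≡ 21. → (50, 21)

(50, 21)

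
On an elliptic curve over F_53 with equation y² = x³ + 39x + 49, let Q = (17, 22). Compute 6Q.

(7, 33)

Double-and-add on 6 = (110)₂. Start with Q = (17, 22) for the leading 1-bit.
double: tangent at (17, 22): λ = (3·17² + 39)/(2·22) ≡ 5/44. 44⁻¹ ≡ 47 (mod 53), so λ ≡ 5·47 ≡ 23.
  x = λ² - 17 - 17 = 529 - 34 ≡ 18; y = λ·(17 - 18) - 22 ≡ 8. → (18, 8)
add Q: (18, 8) + (17, 22). λ = (22 - 8)/(17 - 18) ≡ 14/52 mod 53. 52⁻¹ ≡ 52 (mod 53) since 52·52 = 2704 ≡ 1, so λ ≡ 39.
  x = λ² - 18 - 17 = 1521 - 35 ≡ 2; y = λ·(18 - 2) - 8 ≡ 33. → (2, 33)
double: tangent at (2, 33): λ = (3·2² + 39)/(2·33) ≡ 51/13. 13⁻¹ ≡ 49 (mod 53), so λ ≡ 51·49 ≡ 8.
  x = λ² - 2 - 2 = 64 - 4 ≡ 7; y = λ·(2 - 7) - 33 ≡ 33. → (7, 33)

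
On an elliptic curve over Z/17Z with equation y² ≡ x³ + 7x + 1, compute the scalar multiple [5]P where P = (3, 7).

Repeated addition: build up to 5P.
2P: tangent at (3, 7): λ = (3·3² + 7)/(2·7) ≡ 0/14. 14⁻¹ ≡ 11 (mod 17) since 14·11 = 154 ≡ 1, so λ ≡ 0·11 ≡ 0.
  x = λ² - 3 - 3 = 0 - 6 ≡ 11; y = λ·(3 - 11) - 7 ≡ 10. → (11, 10)
3P: (11, 10) + (3, 7). λ = (7 - 10)/(3 - 11) ≡ 14/9 mod 17. 9⁻¹ ≡ 2 (mod 17) since 9·2 = 18 ≡ 1, so λ ≡ 11.
  x = λ² - 11 - 3 = 121 - 14 ≡ 5; y = λ·(11 - 5) - 10 ≡ 5. → (5, 5)
4P: (5, 5) + (3, 7). λ = (7 - 5)/(3 - 5) ≡ 2/15 mod 17. 15⁻¹ ≡ 8 (mod 17) since 15·8 = 120 ≡ 1, so λ ≡ 16.
  x = λ² - 5 - 3 = 256 - 8 ≡ 10; y = λ·(5 - 10) - 5 ≡ 0. → (10, 0)
5P: (10, 0) + (3, 7). λ = (7 - 0)/(3 - 10) ≡ 7/10 mod 17. 10⁻¹ ≡ 12 (mod 17) since 10·12 = 120 ≡ 1, so λ ≡ 16.
  x = λ² - 10 - 3 = 256 - 13 ≡ 5; y = λ·(10 - 5) - 0 ≡ 12. → (5, 12)

(5, 12)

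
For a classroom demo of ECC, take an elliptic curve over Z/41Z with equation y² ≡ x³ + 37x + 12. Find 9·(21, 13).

(32, 4)

Write P = (21, 13).
Repeated addition: build up to 9P.
2P: tangent at (21, 13): λ = (3·21² + 37)/(2·13) ≡ 7/26. 26⁻¹ ≡ 30 (mod 41) since 26·30 = 780 ≡ 1, so λ ≡ 7·30 ≡ 5.
  x = λ² - 21 - 21 = 25 - 42 ≡ 24; y = λ·(21 - 24) - 13 ≡ 13. → (24, 13)
3P: (24, 13) + (21, 13). λ = (13 - 13)/(21 - 24) ≡ 0/38 mod 41. 38⁻¹ ≡ 27 (mod 41), so λ ≡ 0.
  x = λ² - 24 - 21 = 0 - 45 ≡ 37; y = λ·(24 - 37) - 13 ≡ 28. → (37, 28)
4P: (37, 28) + (21, 13). λ = (13 - 28)/(21 - 37) ≡ 26/25 mod 41. 25⁻¹ ≡ 23 (mod 41) since 25·23 = 575 ≡ 1, so λ ≡ 24.
  x = λ² - 37 - 21 = 576 - 58 ≡ 26; y = λ·(37 - 26) - 28 ≡ 31. → (26, 31)
5P: (26, 31) + (21, 13). λ = (13 - 31)/(21 - 26) ≡ 23/36 mod 41. 36⁻¹ ≡ 8 (mod 41), so λ ≡ 20.
  x = λ² - 26 - 21 = 400 - 47 ≡ 25; y = λ·(26 - 25) - 31 ≡ 30. → (25, 30)
6P: (25, 30) + (21, 13). λ = (13 - 30)/(21 - 25) ≡ 24/37 mod 41. 37⁻¹ ≡ 10 (mod 41), so λ ≡ 35.
  x = λ² - 25 - 21 = 1225 - 46 ≡ 31; y = λ·(25 - 31) - 30 ≡ 6. → (31, 6)
7P: (31, 6) + (21, 13). λ = (13 - 6)/(21 - 31) ≡ 7/31 mod 41. 31⁻¹ ≡ 4 (mod 41) since 31·4 = 124 ≡ 1, so λ ≡ 28.
  x = λ² - 31 - 21 = 784 - 52 ≡ 35; y = λ·(31 - 35) - 6 ≡ 5. → (35, 5)
8P: (35, 5) + (21, 13). λ = (13 - 5)/(21 - 35) ≡ 8/27 mod 41. 27⁻¹ ≡ 38 (mod 41), so λ ≡ 17.
  x = λ² - 35 - 21 = 289 - 56 ≡ 28; y = λ·(35 - 28) - 5 ≡ 32. → (28, 32)
9P: (28, 32) + (21, 13). λ = (13 - 32)/(21 - 28) ≡ 22/34 mod 41. 34⁻¹ ≡ 35 (mod 41) since 34·35 = 1190 ≡ 1, so λ ≡ 32.
  x = λ² - 28 - 21 = 1024 - 49 ≡ 32; y = λ·(28 - 32) - 32 ≡ 4. → (32, 4)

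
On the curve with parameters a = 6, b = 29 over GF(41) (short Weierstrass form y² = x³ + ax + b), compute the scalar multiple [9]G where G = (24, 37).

Repeated addition: build up to 9G.
2G: tangent at (24, 37): λ = (3·24² + 6)/(2·37) ≡ 12/33. 33⁻¹ ≡ 5 (mod 41), so λ ≡ 12·5 ≡ 19.
  x = λ² - 24 - 24 = 361 - 48 ≡ 26; y = λ·(24 - 26) - 37 ≡ 7. → (26, 7)
3G: (26, 7) + (24, 37). λ = (37 - 7)/(24 - 26) ≡ 30/39 mod 41. 39⁻¹ ≡ 20 (mod 41), so λ ≡ 26.
  x = λ² - 26 - 24 = 676 - 50 ≡ 11; y = λ·(26 - 11) - 7 ≡ 14. → (11, 14)
4G: (11, 14) + (24, 37). λ = (37 - 14)/(24 - 11) ≡ 23/13 mod 41. 13⁻¹ ≡ 19 (mod 41) since 13·19 = 247 ≡ 1, so λ ≡ 27.
  x = λ² - 11 - 24 = 729 - 35 ≡ 38; y = λ·(11 - 38) - 14 ≡ 36. → (38, 36)
5G: (38, 36) + (24, 37). λ = (37 - 36)/(24 - 38) ≡ 1/27 mod 41. 27⁻¹ ≡ 38 (mod 41), so λ ≡ 38.
  x = λ² - 38 - 24 = 1444 - 62 ≡ 29; y = λ·(38 - 29) - 36 ≡ 19. → (29, 19)
6G: (29, 19) + (24, 37). λ = (37 - 19)/(24 - 29) ≡ 18/36 mod 41. 36⁻¹ ≡ 8 (mod 41), so λ ≡ 21.
  x = λ² - 29 - 24 = 441 - 53 ≡ 19; y = λ·(29 - 19) - 19 ≡ 27. → (19, 27)
7G: (19, 27) + (24, 37). λ = (37 - 27)/(24 - 19) ≡ 10/5 mod 41. 5⁻¹ ≡ 33 (mod 41) since 5·33 = 165 ≡ 1, so λ ≡ 2.
  x = λ² - 19 - 24 = 4 - 43 ≡ 2; y = λ·(19 - 2) - 27 ≡ 7. → (2, 7)
8G: (2, 7) + (24, 37). λ = (37 - 7)/(24 - 2) ≡ 30/22 mod 41. 22⁻¹ ≡ 28 (mod 41) since 22·28 = 616 ≡ 1, so λ ≡ 20.
  x = λ² - 2 - 24 = 400 - 26 ≡ 5; y = λ·(2 - 5) - 7 ≡ 15. → (5, 15)
9G: (5, 15) + (24, 37). λ = (37 - 15)/(24 - 5) ≡ 22/19 mod 41. 19⁻¹ ≡ 13 (mod 41), so λ ≡ 40.
  x = λ² - 5 - 24 = 1600 - 29 ≡ 13; y = λ·(5 - 13) - 15 ≡ 34. → (13, 34)

(13, 34)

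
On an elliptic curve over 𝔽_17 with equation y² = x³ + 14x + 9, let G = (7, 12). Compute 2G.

(5, 0)

tangent at (7, 12): λ = (3·7² + 14)/(2·12) ≡ 8/7. 7⁻¹ ≡ 5 (mod 17), so λ ≡ 8·5 ≡ 6.
  x = λ² - 7 - 7 = 36 - 14 ≡ 5; y = λ·(7 - 5) - 12 ≡ 0. → (5, 0)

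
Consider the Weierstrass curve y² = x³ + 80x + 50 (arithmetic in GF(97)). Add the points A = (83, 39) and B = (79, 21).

(83, 39) + (79, 21). λ = (21 - 39)/(79 - 83) ≡ 79/93 mod 97. 93⁻¹ ≡ 24 (mod 97) since 93·24 = 2232 ≡ 1, so λ ≡ 53.
  x = λ² - 83 - 79 = 2809 - 162 ≡ 28; y = λ·(83 - 28) - 39 ≡ 63. → (28, 63)

(28, 63)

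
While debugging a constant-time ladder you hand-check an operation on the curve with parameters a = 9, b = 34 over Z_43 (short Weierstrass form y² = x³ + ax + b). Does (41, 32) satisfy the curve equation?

no

y² = 32² ≡ 35; x³ + 9x + 34 = 69324 ≡ 8 (mod 43). 35 ≠ 8.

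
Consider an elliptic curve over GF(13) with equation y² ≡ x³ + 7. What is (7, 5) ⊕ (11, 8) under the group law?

(11, 5)

(7, 5) + (11, 8). λ = (8 - 5)/(11 - 7) ≡ 3/4 mod 13. 4⁻¹ ≡ 10 (mod 13) since 4·10 = 40 ≡ 1, so λ ≡ 4.
  x = λ² - 7 - 11 = 16 - 18 ≡ 11; y = λ·(7 - 11) - 5 ≡ 5. → (11, 5)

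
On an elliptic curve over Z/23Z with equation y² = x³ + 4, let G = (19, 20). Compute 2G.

tangent at (19, 20): λ = (3·19² + 0)/(2·20) ≡ 2/17. 17⁻¹ ≡ 19 (mod 23), so λ ≡ 2·19 ≡ 15.
  x = λ² - 19 - 19 = 225 - 38 ≡ 3; y = λ·(19 - 3) - 20 ≡ 13. → (3, 13)

(3, 13)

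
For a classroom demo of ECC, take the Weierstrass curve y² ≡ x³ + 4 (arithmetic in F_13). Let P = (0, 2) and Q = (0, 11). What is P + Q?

The two points share x = 0 and their y-coordinates satisfy 2 + 11 ≡ 0 (mod 13), so they are inverses. Their sum is 𝒪.

O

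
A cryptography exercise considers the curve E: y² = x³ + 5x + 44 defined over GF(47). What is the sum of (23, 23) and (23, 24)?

The two points share x = 23 and their y-coordinates satisfy 23 + 24 ≡ 0 (mod 47), so they are inverses. Their sum is the point at infinity.

O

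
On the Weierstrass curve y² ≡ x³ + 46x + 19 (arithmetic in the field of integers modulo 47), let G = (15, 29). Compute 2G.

tangent at (15, 29): λ = (3·15² + 46)/(2·29) ≡ 16/11. 11⁻¹ ≡ 30 (mod 47) since 11·30 = 330 ≡ 1, so λ ≡ 16·30 ≡ 10.
  x = λ² - 15 - 15 = 100 - 30 ≡ 23; y = λ·(15 - 23) - 29 ≡ 32. → (23, 32)

(23, 32)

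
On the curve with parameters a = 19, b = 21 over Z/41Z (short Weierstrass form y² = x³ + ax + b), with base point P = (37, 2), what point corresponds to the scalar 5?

Double-and-add on 5 = (101)₂. Start with P = (37, 2) for the leading 1-bit.
double: tangent at (37, 2): λ = (3·37² + 19)/(2·2) ≡ 26/4. 4⁻¹ ≡ 31 (mod 41), so λ ≡ 26·31 ≡ 27.
  x = λ² - 37 - 37 = 729 - 74 ≡ 40; y = λ·(37 - 40) - 2 ≡ 40. → (40, 40)
double: tangent at (40, 40): λ = (3·40² + 19)/(2·40) ≡ 22/39. 39⁻¹ ≡ 20 (mod 41) since 39·20 = 780 ≡ 1, so λ ≡ 22·20 ≡ 30.
  x = λ² - 40 - 40 = 900 - 80 ≡ 0; y = λ·(40 - 0) - 40 ≡ 12. → (0, 12)
add P: (0, 12) + (37, 2). λ = (2 - 12)/(37 - 0) ≡ 31/37 mod 41. 37⁻¹ ≡ 10 (mod 41) since 37·10 = 370 ≡ 1, so λ ≡ 23.
  x = λ² - 0 - 37 = 529 - 37 ≡ 0; y = λ·(0 - 0) - 12 ≡ 29. → (0, 29)

(0, 29)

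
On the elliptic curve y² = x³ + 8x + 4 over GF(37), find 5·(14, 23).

Write G = (14, 23).
Double-and-add on 5 = (101)₂. Start with G = (14, 23) for the leading 1-bit.
double: tangent at (14, 23): λ = (3·14² + 8)/(2·23) ≡ 4/9. 9⁻¹ ≡ 33 (mod 37) since 9·33 = 297 ≡ 1, so λ ≡ 4·33 ≡ 21.
  x = λ² - 14 - 14 = 441 - 28 ≡ 6; y = λ·(14 - 6) - 23 ≡ 34. → (6, 34)
double: tangent at (6, 34): λ = (3·6² + 8)/(2·34) ≡ 5/31. 31⁻¹ ≡ 6 (mod 37) since 31·6 = 186 ≡ 1, so λ ≡ 5·6 ≡ 30.
  x = λ² - 6 - 6 = 900 - 12 ≡ 0; y = λ·(6 - 0) - 34 ≡ 35. → (0, 35)
add G: (0, 35) + (14, 23). λ = (23 - 35)/(14 - 0) ≡ 25/14 mod 37. 14⁻¹ ≡ 8 (mod 37), so λ ≡ 15.
  x = λ² - 0 - 14 = 225 - 14 ≡ 26; y = λ·(0 - 26) - 35 ≡ 19. → (26, 19)

(26, 19)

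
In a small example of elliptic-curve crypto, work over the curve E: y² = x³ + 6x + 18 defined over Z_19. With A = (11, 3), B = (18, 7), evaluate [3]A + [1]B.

First 3A:
Repeated addition: build up to 3A.
2A: tangent at (11, 3): λ = (3·11² + 6)/(2·3) ≡ 8/6. 6⁻¹ ≡ 16 (mod 19), so λ ≡ 8·16 ≡ 14.
  x = λ² - 11 - 11 = 196 - 22 ≡ 3; y = λ·(11 - 3) - 3 ≡ 14. → (3, 14)
3A: (3, 14) + (11, 3). λ = (3 - 14)/(11 - 3) ≡ 8/8 mod 19. 8⁻¹ ≡ 12 (mod 19), so λ ≡ 1.
  x = λ² - 3 - 11 = 1 - 14 ≡ 6; y = λ·(3 - 6) - 14 ≡ 2. → (6, 2)
3A = (6, 2).
Finally 3A + B:
(6, 2) + (18, 7). λ = (7 - 2)/(18 - 6) ≡ 5/12 mod 19. 12⁻¹ ≡ 8 (mod 19), so λ ≡ 2.
  x = λ² - 6 - 18 = 4 - 24 ≡ 18; y = λ·(6 - 18) - 2 ≡ 12. → (18, 12)

(18, 12)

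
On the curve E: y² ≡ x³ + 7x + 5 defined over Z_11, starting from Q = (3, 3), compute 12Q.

Double-and-add on 12 = (1100)₂. Start with Q = (3, 3) for the leading 1-bit.
double: tangent at (3, 3): λ = (3·3² + 7)/(2·3) ≡ 1/6. 6⁻¹ ≡ 2 (mod 11) since 6·2 = 12 ≡ 1, so λ ≡ 1·2 ≡ 2.
  x = λ² - 3 - 3 = 4 - 6 ≡ 9; y = λ·(3 - 9) - 3 ≡ 7. → (9, 7)
add Q: (9, 7) + (3, 3). λ = (3 - 7)/(3 - 9) ≡ 7/5 mod 11. 5⁻¹ ≡ 9 (mod 11) since 5·9 = 45 ≡ 1, so λ ≡ 8.
  x = λ² - 9 - 3 = 64 - 12 ≡ 8; y = λ·(9 - 8) - 7 ≡ 1. → (8, 1)
double: tangent at (8, 1): λ = (3·8² + 7)/(2·1) ≡ 1/2. 2⁻¹ ≡ 6 (mod 11), so λ ≡ 1·6 ≡ 6.
  x = λ² - 8 - 8 = 36 - 16 ≡ 9; y = λ·(8 - 9) - 1 ≡ 4. → (9, 4)
double: tangent at (9, 4): λ = (3·9² + 7)/(2·4) ≡ 8/8. 8⁻¹ ≡ 7 (mod 11) since 8·7 = 56 ≡ 1, so λ ≡ 8·7 ≡ 1.
  x = λ² - 9 - 9 = 1 - 18 ≡ 5; y = λ·(9 - 5) - 4 ≡ 0. → (5, 0)

(5, 0)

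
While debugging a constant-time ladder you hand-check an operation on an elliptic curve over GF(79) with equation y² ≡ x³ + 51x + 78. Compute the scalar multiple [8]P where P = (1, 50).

(1, 29)

Repeated addition: build up to 8P.
2P: tangent at (1, 50): λ = (3·1² + 51)/(2·50) ≡ 54/21. 21⁻¹ ≡ 64 (mod 79), so λ ≡ 54·64 ≡ 59.
  x = λ² - 1 - 1 = 3481 - 2 ≡ 3; y = λ·(1 - 3) - 50 ≡ 69. → (3, 69)
3P: (3, 69) + (1, 50). λ = (50 - 69)/(1 - 3) ≡ 60/77 mod 79. 77⁻¹ ≡ 39 (mod 79), so λ ≡ 49.
  x = λ² - 3 - 1 = 2401 - 4 ≡ 27; y = λ·(3 - 27) - 69 ≡ 19. → (27, 19)
4P: (27, 19) + (1, 50). λ = (50 - 19)/(1 - 27) ≡ 31/53 mod 79. 53⁻¹ ≡ 3 (mod 79), so λ ≡ 14.
  x = λ² - 27 - 1 = 196 - 28 ≡ 10; y = λ·(27 - 10) - 19 ≡ 61. → (10, 61)
5P: (10, 61) + (1, 50). λ = (50 - 61)/(1 - 10) ≡ 68/70 mod 79. 70⁻¹ ≡ 35 (mod 79), so λ ≡ 10.
  x = λ² - 10 - 1 = 100 - 11 ≡ 10; y = λ·(10 - 10) - 61 ≡ 18. → (10, 18)
6P: (10, 18) + (1, 50). λ = (50 - 18)/(1 - 10) ≡ 32/70 mod 79. 70⁻¹ ≡ 35 (mod 79), so λ ≡ 14.
  x = λ² - 10 - 1 = 196 - 11 ≡ 27; y = λ·(10 - 27) - 18 ≡ 60. → (27, 60)
7P: (27, 60) + (1, 50). λ = (50 - 60)/(1 - 27) ≡ 69/53 mod 79. 53⁻¹ ≡ 3 (mod 79) since 53·3 = 159 ≡ 1, so λ ≡ 49.
  x = λ² - 27 - 1 = 2401 - 28 ≡ 3; y = λ·(27 - 3) - 60 ≡ 10. → (3, 10)
8P: (3, 10) + (1, 50). λ = (50 - 10)/(1 - 3) ≡ 40/77 mod 79. 77⁻¹ ≡ 39 (mod 79) since 77·39 = 3003 ≡ 1, so λ ≡ 59.
  x = λ² - 3 - 1 = 3481 - 4 ≡ 1; y = λ·(3 - 1) - 10 ≡ 29. → (1, 29)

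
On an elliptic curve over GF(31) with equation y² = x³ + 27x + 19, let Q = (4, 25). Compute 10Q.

(2, 9)

Double-and-add on 10 = (1010)₂. Start with Q = (4, 25) for the leading 1-bit.
double: tangent at (4, 25): λ = (3·4² + 27)/(2·25) ≡ 13/19. 19⁻¹ ≡ 18 (mod 31), so λ ≡ 13·18 ≡ 17.
  x = λ² - 4 - 4 = 289 - 8 ≡ 2; y = λ·(4 - 2) - 25 ≡ 9. → (2, 9)
double: tangent at (2, 9): λ = (3·2² + 27)/(2·9) ≡ 8/18. 18⁻¹ ≡ 19 (mod 31), so λ ≡ 8·19 ≡ 28.
  x = λ² - 2 - 2 = 784 - 4 ≡ 5; y = λ·(2 - 5) - 9 ≡ 0. → (5, 0)
add Q: (5, 0) + (4, 25). λ = (25 - 0)/(4 - 5) ≡ 25/30 mod 31. 30⁻¹ ≡ 30 (mod 31), so λ ≡ 6.
  x = λ² - 5 - 4 = 36 - 9 ≡ 27; y = λ·(5 - 27) - 0 ≡ 23. → (27, 23)
double: tangent at (27, 23): λ = (3·27² + 27)/(2·23) ≡ 13/15. 15⁻¹ ≡ 29 (mod 31), so λ ≡ 13·29 ≡ 5.
  x = λ² - 27 - 27 = 25 - 54 ≡ 2; y = λ·(27 - 2) - 23 ≡ 9. → (2, 9)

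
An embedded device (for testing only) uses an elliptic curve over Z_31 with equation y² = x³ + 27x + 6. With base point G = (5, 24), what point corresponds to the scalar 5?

(5, 7)

Repeated addition: build up to 5G.
2G: tangent at (5, 24): λ = (3·5² + 27)/(2·24) ≡ 9/17. 17⁻¹ ≡ 11 (mod 31) since 17·11 = 187 ≡ 1, so λ ≡ 9·11 ≡ 6.
  x = λ² - 5 - 5 = 36 - 10 ≡ 26; y = λ·(5 - 26) - 24 ≡ 5. → (26, 5)
3G: (26, 5) + (5, 24). λ = (24 - 5)/(5 - 26) ≡ 19/10 mod 31. 10⁻¹ ≡ 28 (mod 31), so λ ≡ 5.
  x = λ² - 26 - 5 = 25 - 31 ≡ 25; y = λ·(26 - 25) - 5 ≡ 0. → (25, 0)
4G: (25, 0) + (5, 24). λ = (24 - 0)/(5 - 25) ≡ 24/11 mod 31. 11⁻¹ ≡ 17 (mod 31), so λ ≡ 5.
  x = λ² - 25 - 5 = 25 - 30 ≡ 26; y = λ·(25 - 26) - 0 ≡ 26. → (26, 26)
5G: (26, 26) + (5, 24). λ = (24 - 26)/(5 - 26) ≡ 29/10 mod 31. 10⁻¹ ≡ 28 (mod 31), so λ ≡ 6.
  x = λ² - 26 - 5 = 36 - 31 ≡ 5; y = λ·(26 - 5) - 26 ≡ 7. → (5, 7)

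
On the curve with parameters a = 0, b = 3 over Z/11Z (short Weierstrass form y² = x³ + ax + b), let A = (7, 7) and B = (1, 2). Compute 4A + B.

(8, 8)

First 4A:
Double-and-add on 4 = (100)₂. Start with A = (7, 7) for the leading 1-bit.
double: tangent at (7, 7): λ = (3·7² + 0)/(2·7) ≡ 4/3. 3⁻¹ ≡ 4 (mod 11), so λ ≡ 4·4 ≡ 5.
  x = λ² - 7 - 7 = 25 - 14 ≡ 0; y = λ·(7 - 0) - 7 ≡ 6. → (0, 6)
double: tangent at (0, 6): λ = (3·0² + 0)/(2·6) ≡ 0/1. 1⁻¹ ≡ 1 (mod 11), so λ ≡ 0·1 ≡ 0.
  x = λ² - 0 - 0 = 0 - 0 ≡ 0; y = λ·(0 - 0) - 6 ≡ 5. → (0, 5)
4A = (0, 5).
Finally 4A + B:
(0, 5) + (1, 2). λ = (2 - 5)/(1 - 0) ≡ 8/1 mod 11. 1⁻¹ ≡ 1 (mod 11), so λ ≡ 8.
  x = λ² - 0 - 1 = 64 - 1 ≡ 8; y = λ·(0 - 8) - 5 ≡ 8. → (8, 8)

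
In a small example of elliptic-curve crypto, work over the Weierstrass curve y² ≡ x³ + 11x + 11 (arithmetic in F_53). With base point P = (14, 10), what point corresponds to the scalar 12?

Repeated addition: build up to 12P.
2P: tangent at (14, 10): λ = (3·14² + 11)/(2·10) ≡ 16/20. 20⁻¹ ≡ 8 (mod 53), so λ ≡ 16·8 ≡ 22.
  x = λ² - 14 - 14 = 484 - 28 ≡ 32; y = λ·(14 - 32) - 10 ≡ 18. → (32, 18)
3P: (32, 18) + (14, 10). λ = (10 - 18)/(14 - 32) ≡ 45/35 mod 53. 35⁻¹ ≡ 50 (mod 53), so λ ≡ 24.
  x = λ² - 32 - 14 = 576 - 46 ≡ 0; y = λ·(32 - 0) - 18 ≡ 8. → (0, 8)
4P: (0, 8) + (14, 10). λ = (10 - 8)/(14 - 0) ≡ 2/14 mod 53. 14⁻¹ ≡ 19 (mod 53) since 14·19 = 266 ≡ 1, so λ ≡ 38.
  x = λ² - 0 - 14 = 1444 - 14 ≡ 52; y = λ·(0 - 52) - 8 ≡ 30. → (52, 30)
5P: (52, 30) + (14, 10). λ = (10 - 30)/(14 - 52) ≡ 33/15 mod 53. 15⁻¹ ≡ 46 (mod 53) since 15·46 = 690 ≡ 1, so λ ≡ 34.
  x = λ² - 52 - 14 = 1156 - 66 ≡ 30; y = λ·(52 - 30) - 30 ≡ 29. → (30, 29)
6P: (30, 29) + (14, 10). λ = (10 - 29)/(14 - 30) ≡ 34/37 mod 53. 37⁻¹ ≡ 43 (mod 53) since 37·43 = 1591 ≡ 1, so λ ≡ 31.
  x = λ² - 30 - 14 = 961 - 44 ≡ 16; y = λ·(30 - 16) - 29 ≡ 34. → (16, 34)
7P: (16, 34) + (14, 10). λ = (10 - 34)/(14 - 16) ≡ 29/51 mod 53. 51⁻¹ ≡ 26 (mod 53), so λ ≡ 12.
  x = λ² - 16 - 14 = 144 - 30 ≡ 8; y = λ·(16 - 8) - 34 ≡ 9. → (8, 9)
8P: (8, 9) + (14, 10). λ = (10 - 9)/(14 - 8) ≡ 1/6 mod 53. 6⁻¹ ≡ 9 (mod 53), so λ ≡ 9.
  x = λ² - 8 - 14 = 81 - 22 ≡ 6; y = λ·(8 - 6) - 9 ≡ 9. → (6, 9)
9P: (6, 9) + (14, 10). λ = (10 - 9)/(14 - 6) ≡ 1/8 mod 53. 8⁻¹ ≡ 20 (mod 53), so λ ≡ 20.
  x = λ² - 6 - 14 = 400 - 20 ≡ 9; y = λ·(6 - 9) - 9 ≡ 37. → (9, 37)
10P: (9, 37) + (14, 10). λ = (10 - 37)/(14 - 9) ≡ 26/5 mod 53. 5⁻¹ ≡ 32 (mod 53), so λ ≡ 37.
  x = λ² - 9 - 14 = 1369 - 23 ≡ 21; y = λ·(9 - 21) - 37 ≡ 49. → (21, 49)
11P: (21, 49) + (14, 10). λ = (10 - 49)/(14 - 21) ≡ 14/46 mod 53. 46⁻¹ ≡ 15 (mod 53) since 46·15 = 690 ≡ 1, so λ ≡ 51.
  x = λ² - 21 - 14 = 2601 - 35 ≡ 22; y = λ·(21 - 22) - 49 ≡ 6. → (22, 6)
12P: (22, 6) + (14, 10). λ = (10 - 6)/(14 - 22) ≡ 4/45 mod 53. 45⁻¹ ≡ 33 (mod 53), so λ ≡ 26.
  x = λ² - 22 - 14 = 676 - 36 ≡ 4; y = λ·(22 - 4) - 6 ≡ 38. → (4, 38)

(4, 38)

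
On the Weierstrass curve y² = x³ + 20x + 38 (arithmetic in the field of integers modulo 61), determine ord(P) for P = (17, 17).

2P: tangent at (17, 17): λ = (3·17² + 20)/(2·17) ≡ 33/34. 34⁻¹ ≡ 9 (mod 61), so λ ≡ 33·9 ≡ 53.
  x = λ² - 17 - 17 = 2809 - 34 ≡ 30; y = λ·(17 - 30) - 17 ≡ 26. → (30, 26)
3P: (30, 26) + (17, 17). λ = (17 - 26)/(17 - 30) ≡ 52/48 mod 61. 48⁻¹ ≡ 14 (mod 61), so λ ≡ 57.
  x = λ² - 30 - 17 = 3249 - 47 ≡ 30; y = λ·(30 - 30) - 26 ≡ 35. → (30, 35)
4P: (30, 35) + (17, 17). λ = (17 - 35)/(17 - 30) ≡ 43/48 mod 61. 48⁻¹ ≡ 14 (mod 61), so λ ≡ 53.
  x = λ² - 30 - 17 = 2809 - 47 ≡ 17; y = λ·(30 - 17) - 35 ≡ 44. → (17, 44)
5P: (17, 44) + (17, 17): same x and y₁ ≡ -y₂, so the sum is ∞.
5P = ∞, so the order is 5.

5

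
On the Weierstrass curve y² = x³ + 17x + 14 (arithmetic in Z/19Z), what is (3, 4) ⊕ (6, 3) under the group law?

(3, 4) + (6, 3). λ = (3 - 4)/(6 - 3) ≡ 18/3 mod 19. 3⁻¹ ≡ 13 (mod 19), so λ ≡ 6.
  x = λ² - 3 - 6 = 36 - 9 ≡ 8; y = λ·(3 - 8) - 4 ≡ 4. → (8, 4)

(8, 4)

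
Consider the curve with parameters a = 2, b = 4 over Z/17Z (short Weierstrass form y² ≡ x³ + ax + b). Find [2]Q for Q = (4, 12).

tangent at (4, 12): λ = (3·4² + 2)/(2·12) ≡ 16/7. 7⁻¹ ≡ 5 (mod 17), so λ ≡ 16·5 ≡ 12.
  x = λ² - 4 - 4 = 144 - 8 ≡ 0; y = λ·(4 - 0) - 12 ≡ 2. → (0, 2)

(0, 2)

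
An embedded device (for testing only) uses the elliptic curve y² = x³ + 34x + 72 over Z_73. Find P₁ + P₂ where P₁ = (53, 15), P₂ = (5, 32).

(63, 22)

(53, 15) + (5, 32). λ = (32 - 15)/(5 - 53) ≡ 17/25 mod 73. 25⁻¹ ≡ 38 (mod 73), so λ ≡ 62.
  x = λ² - 53 - 5 = 3844 - 58 ≡ 63; y = λ·(53 - 63) - 15 ≡ 22. → (63, 22)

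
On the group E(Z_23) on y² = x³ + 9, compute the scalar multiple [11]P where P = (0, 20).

Double-and-add on 11 = (1011)₂. Start with P = (0, 20) for the leading 1-bit.
double: tangent at (0, 20): λ = (3·0² + 0)/(2·20) ≡ 0/17. 17⁻¹ ≡ 19 (mod 23), so λ ≡ 0·19 ≡ 0.
  x = λ² - 0 - 0 = 0 - 0 ≡ 0; y = λ·(0 - 0) - 20 ≡ 3. → (0, 3)
double: tangent at (0, 3): λ = (3·0² + 0)/(2·3) ≡ 0/6. 6⁻¹ ≡ 4 (mod 23), so λ ≡ 0·4 ≡ 0.
  x = λ² - 0 - 0 = 0 - 0 ≡ 0; y = λ·(0 - 0) - 3 ≡ 20. → (0, 20)
add P: tangent at (0, 20): λ = (3·0² + 0)/(2·20) ≡ 0/17. 17⁻¹ ≡ 19 (mod 23) since 17·19 = 323 ≡ 1, so λ ≡ 0·19 ≡ 0.
  x = λ² - 0 - 0 = 0 - 0 ≡ 0; y = λ·(0 - 0) - 20 ≡ 3. → (0, 3)
double: tangent at (0, 3): λ = (3·0² + 0)/(2·3) ≡ 0/6. 6⁻¹ ≡ 4 (mod 23), so λ ≡ 0·4 ≡ 0.
  x = λ² - 0 - 0 = 0 - 0 ≡ 0; y = λ·(0 - 0) - 3 ≡ 20. → (0, 20)
add P: tangent at (0, 20): λ = (3·0² + 0)/(2·20) ≡ 0/17. 17⁻¹ ≡ 19 (mod 23) since 17·19 = 323 ≡ 1, so λ ≡ 0·19 ≡ 0.
  x = λ² - 0 - 0 = 0 - 0 ≡ 0; y = λ·(0 - 0) - 20 ≡ 3. → (0, 3)

(0, 3)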